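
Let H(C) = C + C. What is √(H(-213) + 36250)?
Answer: 4*√2239 ≈ 189.27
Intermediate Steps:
H(C) = 2*C
√(H(-213) + 36250) = √(2*(-213) + 36250) = √(-426 + 36250) = √35824 = 4*√2239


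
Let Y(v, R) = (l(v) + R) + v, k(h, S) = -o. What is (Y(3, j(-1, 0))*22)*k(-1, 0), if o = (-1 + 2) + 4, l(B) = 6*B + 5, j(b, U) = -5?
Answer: -2310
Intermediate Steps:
l(B) = 5 + 6*B
o = 5 (o = 1 + 4 = 5)
k(h, S) = -5 (k(h, S) = -1*5 = -5)
Y(v, R) = 5 + R + 7*v (Y(v, R) = ((5 + 6*v) + R) + v = (5 + R + 6*v) + v = 5 + R + 7*v)
(Y(3, j(-1, 0))*22)*k(-1, 0) = ((5 - 5 + 7*3)*22)*(-5) = ((5 - 5 + 21)*22)*(-5) = (21*22)*(-5) = 462*(-5) = -2310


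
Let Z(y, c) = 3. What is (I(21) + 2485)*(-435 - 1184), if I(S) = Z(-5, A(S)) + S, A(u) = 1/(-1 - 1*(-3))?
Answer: -4062071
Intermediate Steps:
A(u) = ½ (A(u) = 1/(-1 + 3) = 1/2 = ½)
I(S) = 3 + S
(I(21) + 2485)*(-435 - 1184) = ((3 + 21) + 2485)*(-435 - 1184) = (24 + 2485)*(-1619) = 2509*(-1619) = -4062071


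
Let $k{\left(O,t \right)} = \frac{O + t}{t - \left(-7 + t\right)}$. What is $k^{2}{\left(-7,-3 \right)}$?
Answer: $\frac{100}{49} \approx 2.0408$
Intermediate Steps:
$k{\left(O,t \right)} = \frac{O}{7} + \frac{t}{7}$ ($k{\left(O,t \right)} = \frac{O + t}{7} = \left(O + t\right) \frac{1}{7} = \frac{O}{7} + \frac{t}{7}$)
$k^{2}{\left(-7,-3 \right)} = \left(\frac{1}{7} \left(-7\right) + \frac{1}{7} \left(-3\right)\right)^{2} = \left(-1 - \frac{3}{7}\right)^{2} = \left(- \frac{10}{7}\right)^{2} = \frac{100}{49}$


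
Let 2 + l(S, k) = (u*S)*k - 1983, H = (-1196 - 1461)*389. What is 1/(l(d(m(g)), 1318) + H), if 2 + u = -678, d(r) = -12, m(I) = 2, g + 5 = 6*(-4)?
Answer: 1/9719322 ≈ 1.0289e-7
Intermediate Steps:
g = -29 (g = -5 + 6*(-4) = -5 - 24 = -29)
H = -1033573 (H = -2657*389 = -1033573)
u = -680 (u = -2 - 678 = -680)
l(S, k) = -1985 - 680*S*k (l(S, k) = -2 + ((-680*S)*k - 1983) = -2 + (-680*S*k - 1983) = -2 + (-1983 - 680*S*k) = -1985 - 680*S*k)
1/(l(d(m(g)), 1318) + H) = 1/((-1985 - 680*(-12)*1318) - 1033573) = 1/((-1985 + 10754880) - 1033573) = 1/(10752895 - 1033573) = 1/9719322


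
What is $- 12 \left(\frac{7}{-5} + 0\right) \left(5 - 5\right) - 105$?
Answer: $-105$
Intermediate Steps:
$- 12 \left(\frac{7}{-5} + 0\right) \left(5 - 5\right) - 105 = - 12 \left(7 \left(- \frac{1}{5}\right) + 0\right) 0 - 105 = - 12 \left(- \frac{7}{5} + 0\right) 0 - 105 = - 12 \left(\left(- \frac{7}{5}\right) 0\right) - 105 = \left(-12\right) 0 - 105 = 0 - 105 = -105$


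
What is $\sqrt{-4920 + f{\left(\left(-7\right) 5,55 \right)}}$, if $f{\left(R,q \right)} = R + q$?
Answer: $70 i \approx 70.0 i$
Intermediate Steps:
$\sqrt{-4920 + f{\left(\left(-7\right) 5,55 \right)}} = \sqrt{-4920 + \left(\left(-7\right) 5 + 55\right)} = \sqrt{-4920 + \left(-35 + 55\right)} = \sqrt{-4920 + 20} = \sqrt{-4900} = 70 i$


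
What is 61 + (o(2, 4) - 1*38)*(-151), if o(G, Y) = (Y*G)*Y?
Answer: 967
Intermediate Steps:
o(G, Y) = G*Y² (o(G, Y) = (G*Y)*Y = G*Y²)
61 + (o(2, 4) - 1*38)*(-151) = 61 + (2*4² - 1*38)*(-151) = 61 + (2*16 - 38)*(-151) = 61 + (32 - 38)*(-151) = 61 - 6*(-151) = 61 + 906 = 967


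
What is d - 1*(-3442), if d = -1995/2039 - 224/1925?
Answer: 1929401577/560725 ≈ 3440.9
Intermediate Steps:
d = -613873/560725 (d = -1995*1/2039 - 224*1/1925 = -1995/2039 - 32/275 = -613873/560725 ≈ -1.0948)
d - 1*(-3442) = -613873/560725 - 1*(-3442) = -613873/560725 + 3442 = 1929401577/560725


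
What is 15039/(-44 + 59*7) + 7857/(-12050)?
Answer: 19813413/494050 ≈ 40.104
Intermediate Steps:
15039/(-44 + 59*7) + 7857/(-12050) = 15039/(-44 + 413) + 7857*(-1/12050) = 15039/369 - 7857/12050 = 15039*(1/369) - 7857/12050 = 1671/41 - 7857/12050 = 19813413/494050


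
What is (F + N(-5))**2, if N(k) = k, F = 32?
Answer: 729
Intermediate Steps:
(F + N(-5))**2 = (32 - 5)**2 = 27**2 = 729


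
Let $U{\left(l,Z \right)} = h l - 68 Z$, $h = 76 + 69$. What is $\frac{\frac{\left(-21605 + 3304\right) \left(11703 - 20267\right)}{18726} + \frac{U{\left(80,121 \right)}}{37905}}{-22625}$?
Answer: $- \frac{990150808082}{2676571550625} \approx -0.36993$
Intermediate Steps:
$h = 145$
$U{\left(l,Z \right)} = - 68 Z + 145 l$ ($U{\left(l,Z \right)} = 145 l - 68 Z = - 68 Z + 145 l$)
$\frac{\frac{\left(-21605 + 3304\right) \left(11703 - 20267\right)}{18726} + \frac{U{\left(80,121 \right)}}{37905}}{-22625} = \frac{\frac{\left(-21605 + 3304\right) \left(11703 - 20267\right)}{18726} + \frac{\left(-68\right) 121 + 145 \cdot 80}{37905}}{-22625} = \left(\left(-18301\right) \left(-8564\right) \frac{1}{18726} + \left(-8228 + 11600\right) \frac{1}{37905}\right) \left(- \frac{1}{22625}\right) = \left(156729764 \cdot \frac{1}{18726} + 3372 \cdot \frac{1}{37905}\right) \left(- \frac{1}{22625}\right) = \left(\frac{78364882}{9363} + \frac{1124}{12635}\right) \left(- \frac{1}{22625}\right) = \frac{990150808082}{118301505} \left(- \frac{1}{22625}\right) = - \frac{990150808082}{2676571550625}$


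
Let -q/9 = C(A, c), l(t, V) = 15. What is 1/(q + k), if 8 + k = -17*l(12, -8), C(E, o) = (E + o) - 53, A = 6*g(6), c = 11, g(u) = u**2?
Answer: -1/1829 ≈ -0.00054675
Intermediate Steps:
A = 216 (A = 6*6**2 = 6*36 = 216)
C(E, o) = -53 + E + o
q = -1566 (q = -9*(-53 + 216 + 11) = -9*174 = -1566)
k = -263 (k = -8 - 17*15 = -8 - 255 = -263)
1/(q + k) = 1/(-1566 - 263) = 1/(-1829) = -1/1829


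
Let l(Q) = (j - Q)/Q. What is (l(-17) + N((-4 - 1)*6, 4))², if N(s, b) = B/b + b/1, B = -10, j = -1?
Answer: 361/1156 ≈ 0.31228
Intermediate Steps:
N(s, b) = b - 10/b (N(s, b) = -10/b + b/1 = -10/b + b*1 = -10/b + b = b - 10/b)
l(Q) = (-1 - Q)/Q
(l(-17) + N((-4 - 1)*6, 4))² = ((-1 - 1*(-17))/(-17) + (4 - 10/4))² = (-(-1 + 17)/17 + (4 - 10*¼))² = (-1/17*16 + (4 - 5/2))² = (-16/17 + 3/2)² = (19/34)² = 361/1156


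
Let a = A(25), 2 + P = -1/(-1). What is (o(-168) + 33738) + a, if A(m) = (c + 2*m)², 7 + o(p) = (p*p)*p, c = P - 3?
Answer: -4705785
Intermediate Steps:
P = -1 (P = -2 - 1/(-1) = -2 - 1*(-1) = -2 + 1 = -1)
c = -4 (c = -1 - 3 = -4)
o(p) = -7 + p³ (o(p) = -7 + (p*p)*p = -7 + p²*p = -7 + p³)
A(m) = (-4 + 2*m)²
a = 2116 (a = 4*(-2 + 25)² = 4*23² = 4*529 = 2116)
(o(-168) + 33738) + a = ((-7 + (-168)³) + 33738) + 2116 = ((-7 - 4741632) + 33738) + 2116 = (-4741639 + 33738) + 2116 = -4707901 + 2116 = -4705785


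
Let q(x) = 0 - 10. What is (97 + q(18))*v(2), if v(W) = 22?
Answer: 1914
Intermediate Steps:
q(x) = -10
(97 + q(18))*v(2) = (97 - 10)*22 = 87*22 = 1914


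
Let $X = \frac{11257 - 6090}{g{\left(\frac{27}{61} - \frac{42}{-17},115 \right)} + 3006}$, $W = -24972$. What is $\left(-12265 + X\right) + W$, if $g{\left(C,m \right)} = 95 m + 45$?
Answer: $- \frac{520419145}{13976} \approx -37237.0$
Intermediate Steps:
$g{\left(C,m \right)} = 45 + 95 m$
$X = \frac{5167}{13976}$ ($X = \frac{11257 - 6090}{\left(45 + 95 \cdot 115\right) + 3006} = \frac{5167}{\left(45 + 10925\right) + 3006} = \frac{5167}{10970 + 3006} = \frac{5167}{13976} \approx 0.36971$)
$\left(-12265 + X\right) + W = \left(-12265 + \frac{5167}{13976}\right) - 24972 = - \frac{171410473}{13976} - 24972 = - \frac{520419145}{13976}$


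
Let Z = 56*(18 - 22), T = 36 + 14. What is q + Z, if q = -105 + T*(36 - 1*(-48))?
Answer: 3871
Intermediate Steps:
T = 50
q = 4095 (q = -105 + 50*(36 - 1*(-48)) = -105 + 50*(36 + 48) = -105 + 50*84 = -105 + 4200 = 4095)
Z = -224 (Z = 56*(-4) = -224)
q + Z = 4095 - 224 = 3871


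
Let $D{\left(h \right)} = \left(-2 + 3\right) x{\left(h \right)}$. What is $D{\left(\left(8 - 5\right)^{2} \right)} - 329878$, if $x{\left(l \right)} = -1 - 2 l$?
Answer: $-329897$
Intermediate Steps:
$D{\left(h \right)} = -1 - 2 h$ ($D{\left(h \right)} = \left(-2 + 3\right) \left(-1 - 2 h\right) = 1 \left(-1 - 2 h\right) = -1 - 2 h$)
$D{\left(\left(8 - 5\right)^{2} \right)} - 329878 = \left(-1 - 2 \left(8 - 5\right)^{2}\right) - 329878 = \left(-1 - 2 \cdot 3^{2}\right) - 329878 = \left(-1 - 18\right) - 329878 = -19 - 329878 = -329897$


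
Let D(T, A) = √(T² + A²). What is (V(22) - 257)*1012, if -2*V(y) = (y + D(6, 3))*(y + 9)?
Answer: -605176 - 47058*√5 ≈ -7.1040e+5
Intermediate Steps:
D(T, A) = √(A² + T²)
V(y) = -(9 + y)*(y + 3*√5)/2 (V(y) = -(y + √(3² + 6²))*(y + 9)/2 = -(y + √(9 + 36))*(9 + y)/2 = -(y + √45)*(9 + y)/2 = -(y + 3*√5)*(9 + y)/2 = -(9 + y)*(y + 3*√5)/2)
(V(22) - 257)*1012 = ((-27*√5/2 - 9/2*22 - ½*22² - 3/2*22*√5) - 257)*1012 = ((-27*√5/2 - 99 - ½*484 - 33*√5) - 257)*1012 = ((-27*√5/2 - 99 - 242 - 33*√5) - 257)*1012 = ((-341 - 93*√5/2) - 257)*1012 = (-598 - 93*√5/2)*1012 = -605176 - 47058*√5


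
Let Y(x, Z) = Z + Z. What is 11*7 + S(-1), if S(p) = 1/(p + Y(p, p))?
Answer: 230/3 ≈ 76.667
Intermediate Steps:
Y(x, Z) = 2*Z
S(p) = 1/(3*p) (S(p) = 1/(p + 2*p) = 1/(3*p))
11*7 + S(-1) = 11*7 + (1/3)/(-1) = 77 + (1/3)*(-1) = 77 - 1/3 = 230/3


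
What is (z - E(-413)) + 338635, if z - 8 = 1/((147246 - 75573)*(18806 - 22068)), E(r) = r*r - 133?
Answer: 39326346814481/233797326 ≈ 1.6821e+5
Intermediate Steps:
E(r) = -133 + r**2 (E(r) = r**2 - 133 = -133 + r**2)
z = 1870378607/233797326 (z = 8 + 1/((147246 - 75573)*(18806 - 22068)) = 8 + 1/(71673*(-3262)) = 8 + 1/(-233797326) = 8 - 1/233797326 = 1870378607/233797326 ≈ 8.0000)
(z - E(-413)) + 338635 = (1870378607/233797326 - (-133 + (-413)**2)) + 338635 = (1870378607/233797326 - (-133 + 170569)) + 338635 = (1870378607/233797326 - 1*170436) + 338635 = (1870378607/233797326 - 170436) + 338635 = -39845610675529/233797326 + 338635 = 39326346814481/233797326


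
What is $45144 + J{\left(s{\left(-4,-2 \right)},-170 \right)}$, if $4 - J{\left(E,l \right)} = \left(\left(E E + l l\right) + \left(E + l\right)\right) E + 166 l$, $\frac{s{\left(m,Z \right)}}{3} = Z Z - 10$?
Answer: $596016$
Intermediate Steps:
$s{\left(m,Z \right)} = -30 + 3 Z^{2}$ ($s{\left(m,Z \right)} = 3 \left(Z Z - 10\right) = 3 \left(Z^{2} - 10\right) = 3 \left(-10 + Z^{2}\right) = -30 + 3 Z^{2}$)
$J{\left(E,l \right)} = 4 - 166 l - E \left(E + l + E^{2} + l^{2}\right)$ ($J{\left(E,l \right)} = 4 - \left(\left(\left(E E + l l\right) + \left(E + l\right)\right) E + 166 l\right) = 4 - \left(\left(\left(E^{2} + l^{2}\right) + \left(E + l\right)\right) E + 166 l\right) = 4 - \left(\left(E + l + E^{2} + l^{2}\right) E + 166 l\right) = 4 - \left(E \left(E + l + E^{2} + l^{2}\right) + 166 l\right) = 4 - \left(166 l + E \left(E + l + E^{2} + l^{2}\right)\right) = 4 - 166 l - E \left(E + l + E^{2} + l^{2}\right)$)
$45144 + J{\left(s{\left(-4,-2 \right)},-170 \right)} = 45144 - \left(-28224 + \left(-30 + 3 \left(-2\right)^{2}\right)^{2} + \left(-30 + 3 \left(-2\right)^{2}\right)^{3} + \left(-30 + 3 \left(-2\right)^{2}\right) \left(-170\right) + \left(-30 + 3 \left(-2\right)^{2}\right) \left(-170\right)^{2}\right) = 45144 - \left(-28224 + \left(-30 + 3 \cdot 4\right)^{2} + \left(-30 + 3 \cdot 4\right)^{3} + \left(-30 + 3 \cdot 4\right) \left(-170\right) + \left(-30 + 3 \cdot 4\right) 28900\right) = 45144 - \left(-28224 + \left(-30 + 12\right)^{2} + \left(-30 + 12\right)^{3} + \left(-30 + 12\right) \left(-170\right) + \left(-30 + 12\right) 28900\right) = 45144 - \left(-33732 - 520200 + 3060\right) = 45144 + \left(4 - 324 - -5832 + 28220 - 3060 + 520200\right) = 45144 + \left(4 - 324 + 5832 + 28220 - 3060 + 520200\right) = 45144 + 550872 = 596016$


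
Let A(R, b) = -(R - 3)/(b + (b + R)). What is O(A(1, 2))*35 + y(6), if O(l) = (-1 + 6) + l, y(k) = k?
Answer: 195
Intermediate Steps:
A(R, b) = -(-3 + R)/(R + 2*b) (A(R, b) = -(-3 + R)/(b + (R + b)) = -(-3 + R)/(R + 2*b))
O(l) = 5 + l
O(A(1, 2))*35 + y(6) = (5 + (3 - 1*1)/(1 + 2*2))*35 + 6 = (5 + (3 - 1)/(1 + 4))*35 + 6 = (5 + 2/5)*35 + 6 = (5 + (⅕)*2)*35 + 6 = (5 + ⅖)*35 + 6 = (27/5)*35 + 6 = 189 + 6 = 195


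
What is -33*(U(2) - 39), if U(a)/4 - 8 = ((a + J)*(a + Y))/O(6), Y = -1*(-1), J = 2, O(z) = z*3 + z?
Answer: 165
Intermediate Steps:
O(z) = 4*z (O(z) = 3*z + z = 4*z)
Y = 1
U(a) = 32 + (1 + a)*(2 + a)/6 (U(a) = 32 + 4*(((a + 2)*(a + 1))/((4*6))) = 32 + 4*(((2 + a)*(1 + a))/24) = 32 + 4*(((1 + a)*(2 + a))*(1/24)) = 32 + 4*((1 + a)*(2 + a)/24) = 32 + (1 + a)*(2 + a)/6)
-33*(U(2) - 39) = -33*((97/3 + (½)*2 + (⅙)*2²) - 39) = -33*((97/3 + 1 + (⅙)*4) - 39) = -33*((97/3 + 1 + ⅔) - 39) = -33*(34 - 39) = -33*(-5) = 165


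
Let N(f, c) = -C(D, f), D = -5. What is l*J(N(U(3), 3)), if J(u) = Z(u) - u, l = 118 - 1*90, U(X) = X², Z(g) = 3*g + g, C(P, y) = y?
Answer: -756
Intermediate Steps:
Z(g) = 4*g
N(f, c) = -f
l = 28 (l = 118 - 90 = 28)
J(u) = 3*u (J(u) = 4*u - u = 3*u)
l*J(N(U(3), 3)) = 28*(3*(-1*3²)) = 28*(3*(-1*9)) = 28*(3*(-9)) = 28*(-27) = -756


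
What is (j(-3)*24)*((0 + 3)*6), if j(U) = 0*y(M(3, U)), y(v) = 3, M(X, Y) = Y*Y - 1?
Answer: 0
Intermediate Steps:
M(X, Y) = -1 + Y² (M(X, Y) = Y² - 1 = -1 + Y²)
j(U) = 0 (j(U) = 0*3 = 0)
(j(-3)*24)*((0 + 3)*6) = (0*24)*((0 + 3)*6) = 0*(3*6) = 0*18 = 0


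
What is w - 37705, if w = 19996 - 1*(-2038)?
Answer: -15671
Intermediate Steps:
w = 22034 (w = 19996 + 2038 = 22034)
w - 37705 = 22034 - 37705 = -15671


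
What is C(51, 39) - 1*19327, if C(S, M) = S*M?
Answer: -17338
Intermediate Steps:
C(S, M) = M*S
C(51, 39) - 1*19327 = 39*51 - 1*19327 = 1989 - 19327 = -17338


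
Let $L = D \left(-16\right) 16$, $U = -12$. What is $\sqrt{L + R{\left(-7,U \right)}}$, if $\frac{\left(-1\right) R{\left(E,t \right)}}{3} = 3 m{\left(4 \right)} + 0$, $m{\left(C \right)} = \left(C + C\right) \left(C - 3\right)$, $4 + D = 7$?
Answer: $2 i \sqrt{210} \approx 28.983 i$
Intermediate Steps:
$D = 3$ ($D = -4 + 7 = 3$)
$m{\left(C \right)} = 2 C \left(-3 + C\right)$
$R{\left(E,t \right)} = -72$ ($R{\left(E,t \right)} = - 3 \left(3 \cdot 2 \cdot 4 \left(-3 + 4\right) + 0\right) = - 3 \left(3 \cdot 2 \cdot 4 \cdot 1 + 0\right) = - 3 \left(3 \cdot 8 + 0\right) = - 3 \left(24 + 0\right) = \left(-3\right) 24 = -72$)
$L = -768$ ($L = 3 \left(-16\right) 16 = \left(-48\right) 16 = -768$)
$\sqrt{L + R{\left(-7,U \right)}} = \sqrt{-768 - 72} = \sqrt{-840} = 2 i \sqrt{210}$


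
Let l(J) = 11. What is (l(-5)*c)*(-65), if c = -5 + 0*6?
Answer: 3575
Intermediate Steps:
c = -5 (c = -5 + 0 = -5)
(l(-5)*c)*(-65) = (11*(-5))*(-65) = -55*(-65) = 3575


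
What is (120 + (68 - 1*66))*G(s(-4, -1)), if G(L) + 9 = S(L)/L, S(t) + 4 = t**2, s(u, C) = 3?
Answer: -2684/3 ≈ -894.67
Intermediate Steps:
S(t) = -4 + t**2
G(L) = -9 + (-4 + L**2)/L
(120 + (68 - 1*66))*G(s(-4, -1)) = (120 + (68 - 1*66))*(-9 + 3 - 4/3) = (120 + (68 - 66))*(-9 + 3 - 4*1/3) = (120 + 2)*(-9 + 3 - 4/3) = 122*(-22/3) = -2684/3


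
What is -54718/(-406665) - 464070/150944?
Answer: -90230836379/30691820880 ≈ -2.9399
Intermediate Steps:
-54718/(-406665) - 464070/150944 = -54718*(-1/406665) - 464070*1/150944 = 54718/406665 - 232035/75472 = -90230836379/30691820880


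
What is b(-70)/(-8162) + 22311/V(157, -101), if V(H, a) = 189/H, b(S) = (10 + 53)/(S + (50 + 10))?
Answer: 4538107169/244860 ≈ 18533.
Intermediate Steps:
b(S) = 63/(60 + S) (b(S) = 63/(S + 60) = 63/(60 + S))
b(-70)/(-8162) + 22311/V(157, -101) = (63/(60 - 70))/(-8162) + 22311/((189/157)) = (63/(-10))*(-1/8162) + 22311/((189*(1/157))) = (63*(-⅒))*(-1/8162) + 22311/(189/157) = -63/10*(-1/8162) + 22311*(157/189) = 9/11660 + 389203/21 = 4538107169/244860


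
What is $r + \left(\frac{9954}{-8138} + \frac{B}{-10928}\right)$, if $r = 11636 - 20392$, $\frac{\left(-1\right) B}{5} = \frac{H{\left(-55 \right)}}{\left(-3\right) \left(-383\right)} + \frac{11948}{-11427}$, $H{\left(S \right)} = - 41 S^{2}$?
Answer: $- \frac{131094633793971721}{14969800935024} \approx -8757.3$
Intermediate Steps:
$B = \frac{2384936545}{4376541}$ ($B = - 5 \left(\frac{\left(-41\right) \left(-55\right)^{2}}{\left(-3\right) \left(-383\right)} + \frac{11948}{-11427}\right) = - 5 \left(\frac{\left(-41\right) 3025}{1149} + 11948 \left(- \frac{1}{11427}\right)\right) = - 5 \left(\left(-124025\right) \frac{1}{1149} - \frac{11948}{11427}\right) = - 5 \left(- \frac{124025}{1149} - \frac{11948}{11427}\right) = \left(-5\right) \left(- \frac{476987309}{4376541}\right) = \frac{2384936545}{4376541} \approx 544.94$)
$r = -8756$ ($r = 11636 - 20392 = -8756$)
$r + \left(\frac{9954}{-8138} + \frac{B}{-10928}\right) = -8756 + \left(\frac{9954}{-8138} + \frac{2384936545}{4376541 \left(-10928\right)}\right) = -8756 + \left(9954 \left(- \frac{1}{8138}\right) + \frac{2384936545}{4376541} \left(- \frac{1}{10928}\right)\right) = -8756 - \frac{19056806901577}{14969800935024} = - \frac{131094633793971721}{14969800935024}$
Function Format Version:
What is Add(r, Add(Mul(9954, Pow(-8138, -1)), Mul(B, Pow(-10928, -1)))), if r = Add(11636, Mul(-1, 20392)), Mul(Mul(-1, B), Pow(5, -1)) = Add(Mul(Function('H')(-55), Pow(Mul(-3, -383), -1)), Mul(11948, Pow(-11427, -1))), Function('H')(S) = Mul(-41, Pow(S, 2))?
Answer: Rational(-131094633793971721, 14969800935024) ≈ -8757.3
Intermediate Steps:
B = Rational(2384936545, 4376541) (B = Mul(-5, Add(Mul(Mul(-41, Pow(-55, 2)), Pow(Mul(-3, -383), -1)), Mul(11948, Pow(-11427, -1)))) = Mul(-5, Add(Mul(Mul(-41, 3025), Pow(1149, -1)), Mul(11948, Rational(-1, 11427)))) = Mul(-5, Add(Mul(-124025, Rational(1, 1149)), Rational(-11948, 11427))) = Mul(-5, Add(Rational(-124025, 1149), Rational(-11948, 11427))) = Mul(-5, Rational(-476987309, 4376541)) = Rational(2384936545, 4376541) ≈ 544.94)
r = -8756 (r = Add(11636, -20392) = -8756)
Add(r, Add(Mul(9954, Pow(-8138, -1)), Mul(B, Pow(-10928, -1)))) = Add(-8756, Add(Mul(9954, Pow(-8138, -1)), Mul(Rational(2384936545, 4376541), Pow(-10928, -1)))) = Add(-8756, Add(Mul(9954, Rational(-1, 8138)), Mul(Rational(2384936545, 4376541), Rational(-1, 10928)))) = Add(-8756, Add(Rational(-4977, 4069), Rational(-2384936545, 47826840048))) = Add(-8756, Rational(-19056806901577, 14969800935024)) = Rational(-131094633793971721, 14969800935024)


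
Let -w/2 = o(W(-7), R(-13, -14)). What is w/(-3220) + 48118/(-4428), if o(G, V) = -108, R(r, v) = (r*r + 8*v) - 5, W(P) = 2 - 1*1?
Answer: -19487051/1782270 ≈ -10.934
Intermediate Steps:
W(P) = 1 (W(P) = 2 - 1 = 1)
R(r, v) = -5 + r**2 + 8*v (R(r, v) = (r**2 + 8*v) - 5 = -5 + r**2 + 8*v)
w = 216 (w = -2*(-108) = 216)
w/(-3220) + 48118/(-4428) = 216/(-3220) + 48118/(-4428) = 216*(-1/3220) + 48118*(-1/4428) = -54/805 - 24059/2214 = -19487051/1782270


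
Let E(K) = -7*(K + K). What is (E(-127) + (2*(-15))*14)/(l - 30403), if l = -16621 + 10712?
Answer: -679/18156 ≈ -0.037398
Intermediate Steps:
l = -5909
E(K) = -14*K
(E(-127) + (2*(-15))*14)/(l - 30403) = (-14*(-127) + (2*(-15))*14)/(-5909 - 30403) = (1778 - 30*14)/(-36312) = (1778 - 420)*(-1/36312) = 1358*(-1/36312) = -679/18156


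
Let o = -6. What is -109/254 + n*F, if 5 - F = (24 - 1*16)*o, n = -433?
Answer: -5829155/254 ≈ -22949.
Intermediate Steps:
F = 53 (F = 5 - (24 - 1*16)*(-6) = 5 - (24 - 16)*(-6) = 5 - 8*(-6) = 5 - 1*(-48) = 5 + 48 = 53)
-109/254 + n*F = -109/254 - 433*53 = -109*1/254 - 22949 = -109/254 - 22949 = -5829155/254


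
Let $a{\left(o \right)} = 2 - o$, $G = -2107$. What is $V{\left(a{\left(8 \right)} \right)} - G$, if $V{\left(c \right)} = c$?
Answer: $2101$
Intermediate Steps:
$V{\left(a{\left(8 \right)} \right)} - G = \left(2 - 8\right) - -2107 = \left(2 - 8\right) + 2107 = -6 + 2107 = 2101$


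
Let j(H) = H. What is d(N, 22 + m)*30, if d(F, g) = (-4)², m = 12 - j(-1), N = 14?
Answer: 480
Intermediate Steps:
m = 13 (m = 12 - 1*(-1) = 12 + 1 = 13)
d(F, g) = 16
d(N, 22 + m)*30 = 16*30 = 480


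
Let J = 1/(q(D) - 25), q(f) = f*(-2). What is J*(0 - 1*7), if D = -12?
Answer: 7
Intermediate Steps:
q(f) = -2*f
J = -1 (J = 1/(-2*(-12) - 25) = 1/(24 - 25) = 1/(-1) = -1)
J*(0 - 1*7) = -(0 - 1*7) = -(0 - 7) = -1*(-7) = 7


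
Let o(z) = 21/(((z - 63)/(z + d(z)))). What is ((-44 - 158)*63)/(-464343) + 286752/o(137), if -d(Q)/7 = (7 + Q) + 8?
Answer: -10628853586/9751203 ≈ -1090.0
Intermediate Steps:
d(Q) = -105 - 7*Q (d(Q) = -7*((7 + Q) + 8) = -7*(15 + Q) = -105 - 7*Q)
o(z) = 21*(-105 - 6*z)/(-63 + z) (o(z) = 21/(((z - 63)/(z + (-105 - 7*z)))) = 21/(((-63 + z)/(-105 - 6*z))) = 21*((-105 - 6*z)/(-63 + z)) = 21*(-105 - 6*z)/(-63 + z))
((-44 - 158)*63)/(-464343) + 286752/o(137) = ((-44 - 158)*63)/(-464343) + 286752/((63*(-35 - 2*137)/(-63 + 137))) = -202*63*(-1/464343) + 286752/((63*(-35 - 274)/74)) = -12726*(-1/464343) + 286752/((63*(1/74)*(-309))) = 4242/154781 + 286752/(-19467/74) = 4242/154781 + 286752*(-74/19467) = 4242/154781 - 68672/63 = -10628853586/9751203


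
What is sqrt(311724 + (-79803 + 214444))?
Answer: sqrt(446365) ≈ 668.11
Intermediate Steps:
sqrt(311724 + (-79803 + 214444)) = sqrt(311724 + 134641) = sqrt(446365)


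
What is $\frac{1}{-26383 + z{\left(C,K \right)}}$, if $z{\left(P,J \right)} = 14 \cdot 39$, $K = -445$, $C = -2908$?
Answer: $- \frac{1}{25837} \approx -3.8704 \cdot 10^{-5}$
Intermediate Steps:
$z{\left(P,J \right)} = 546$
$\frac{1}{-26383 + z{\left(C,K \right)}} = \frac{1}{-26383 + 546} = \frac{1}{-25837} = - \frac{1}{25837}$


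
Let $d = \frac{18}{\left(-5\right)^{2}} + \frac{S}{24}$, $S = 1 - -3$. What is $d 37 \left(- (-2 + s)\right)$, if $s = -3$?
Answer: $\frac{4921}{30} \approx 164.03$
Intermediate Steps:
$S = 4$ ($S = 1 + 3 = 4$)
$d = \frac{133}{150}$ ($d = \frac{18}{\left(-5\right)^{2}} + \frac{4}{24} = \frac{18}{25} + 4 \cdot \frac{1}{24} = 18 \cdot \frac{1}{25} + \frac{1}{6} = \frac{18}{25} + \frac{1}{6} = \frac{133}{150} \approx 0.88667$)
$d 37 \left(- (-2 + s)\right) = \frac{133}{150} \cdot 37 \left(- (-2 - 3)\right) = \frac{4921 \left(\left(-1\right) \left(-5\right)\right)}{150} = \frac{4921}{150} \cdot 5 = \frac{4921}{30}$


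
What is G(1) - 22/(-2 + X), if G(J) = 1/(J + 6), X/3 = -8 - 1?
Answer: 183/203 ≈ 0.90148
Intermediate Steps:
X = -27 (X = 3*(-8 - 1) = 3*(-9) = -27)
G(J) = 1/(6 + J)
G(1) - 22/(-2 + X) = 1/(6 + 1) - 22/(-2 - 27) = 1/7 - 22/(-29) = 1/7 - 22*(-1/29) = 1/7 + 22/29 = 183/203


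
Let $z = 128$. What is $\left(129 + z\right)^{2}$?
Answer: $66049$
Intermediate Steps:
$\left(129 + z\right)^{2} = \left(129 + 128\right)^{2} = 257^{2} = 66049$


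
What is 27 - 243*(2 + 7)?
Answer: -2160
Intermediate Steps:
27 - 243*(2 + 7) = 27 - 243*9 = 27 - 81*27 = 27 - 2187 = -2160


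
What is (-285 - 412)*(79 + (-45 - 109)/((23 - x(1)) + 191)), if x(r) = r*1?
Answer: -11621081/213 ≈ -54559.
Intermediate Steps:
x(r) = r
(-285 - 412)*(79 + (-45 - 109)/((23 - x(1)) + 191)) = (-285 - 412)*(79 + (-45 - 109)/((23 - 1*1) + 191)) = -697*(79 - 154/((23 - 1) + 191)) = -697*(79 - 154/(22 + 191)) = -697*(79 - 154/213) = -697*16673/213 = -11621081/213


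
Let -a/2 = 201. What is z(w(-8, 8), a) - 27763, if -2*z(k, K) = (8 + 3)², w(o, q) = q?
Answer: -55647/2 ≈ -27824.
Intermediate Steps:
a = -402 (a = -2*201 = -402)
z(k, K) = -121/2 (z(k, K) = -(8 + 3)²/2 = -½*11² = -½*121 = -121/2)
z(w(-8, 8), a) - 27763 = -121/2 - 27763 = -55647/2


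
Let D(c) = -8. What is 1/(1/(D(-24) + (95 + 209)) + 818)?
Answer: 296/242129 ≈ 0.0012225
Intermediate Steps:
1/(1/(D(-24) + (95 + 209)) + 818) = 1/(1/(-8 + (95 + 209)) + 818) = 1/(1/(-8 + 304) + 818) = 1/(1/296 + 818) = 1/(242129/296) = 296/242129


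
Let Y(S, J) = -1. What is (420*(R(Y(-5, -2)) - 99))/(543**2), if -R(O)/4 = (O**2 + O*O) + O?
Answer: -14420/98283 ≈ -0.14672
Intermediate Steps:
R(O) = -8*O**2 - 4*O (R(O) = -4*((O**2 + O*O) + O) = -4*((O**2 + O**2) + O) = -4*(2*O**2 + O) = -4*(O + 2*O**2) = -8*O**2 - 4*O)
(420*(R(Y(-5, -2)) - 99))/(543**2) = (420*(-4*(-1)*(1 + 2*(-1)) - 99))/(543**2) = (420*(-4*(-1)*(1 - 2) - 99))/294849 = (420*(-4*(-1)*(-1) - 99))*(1/294849) = (420*(-4 - 99))*(1/294849) = (420*(-103))*(1/294849) = -43260*1/294849 = -14420/98283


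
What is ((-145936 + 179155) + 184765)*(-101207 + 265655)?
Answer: 35847032832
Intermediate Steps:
((-145936 + 179155) + 184765)*(-101207 + 265655) = (33219 + 184765)*164448 = 217984*164448 = 35847032832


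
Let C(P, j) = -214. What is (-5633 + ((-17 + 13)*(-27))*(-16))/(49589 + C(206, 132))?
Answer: -7361/49375 ≈ -0.14908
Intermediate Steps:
(-5633 + ((-17 + 13)*(-27))*(-16))/(49589 + C(206, 132)) = (-5633 + ((-17 + 13)*(-27))*(-16))/(49589 - 214) = (-5633 - 4*(-27)*(-16))/49375 = (-5633 + 108*(-16))*(1/49375) = (-5633 - 1728)*(1/49375) = -7361*1/49375 = -7361/49375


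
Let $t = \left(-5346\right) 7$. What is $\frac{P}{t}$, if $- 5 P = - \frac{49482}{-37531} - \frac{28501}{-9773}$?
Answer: $\frac{1553258617}{68630163531930} \approx 2.2632 \cdot 10^{-5}$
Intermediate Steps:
$t = -37422$
$P = - \frac{1553258617}{1833952315}$ ($P = - \frac{- \frac{49482}{-37531} - \frac{28501}{-9773}}{5} = - \frac{\left(-49482\right) \left(- \frac{1}{37531}\right) - - \frac{28501}{9773}}{5} = - \frac{\frac{49482}{37531} + \frac{28501}{9773}}{5} = \left(- \frac{1}{5}\right) \frac{1553258617}{366790463} = - \frac{1553258617}{1833952315} \approx -0.84695$)
$\frac{P}{t} = - \frac{1553258617}{1833952315 \left(-37422\right)} = \left(- \frac{1553258617}{1833952315}\right) \left(- \frac{1}{37422}\right) = \frac{1553258617}{68630163531930}$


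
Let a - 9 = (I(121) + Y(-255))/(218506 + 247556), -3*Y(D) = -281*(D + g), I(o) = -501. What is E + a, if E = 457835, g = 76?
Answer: 320075509591/699093 ≈ 4.5784e+5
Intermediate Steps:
Y(D) = 21356/3 + 281*D/3 (Y(D) = -(-281)*(D + 76)/3 = -(-281)*(76 + D)/3 = -(-21356 - 281*D)/3 = 21356/3 + 281*D/3)
a = 6265936/699093 (a = 9 + (-501 + (21356/3 + (281/3)*(-255)))/(218506 + 247556) = 9 + (-501 + (21356/3 - 23885))/466062 = 9 + (-501 - 50299/3)*(1/466062) = 9 - 51802/3*1/466062 = 9 - 25901/699093 = 6265936/699093 ≈ 8.9630)
E + a = 457835 + 6265936/699093 = 320075509591/699093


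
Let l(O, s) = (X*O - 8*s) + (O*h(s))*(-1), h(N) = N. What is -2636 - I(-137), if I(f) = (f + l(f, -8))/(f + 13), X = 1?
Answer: -164085/62 ≈ -2646.5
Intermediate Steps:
l(O, s) = O - 8*s - O*s (l(O, s) = (1*O - 8*s) + (O*s)*(-1) = (O - 8*s) - O*s = O - 8*s - O*s)
I(f) = (64 + 10*f)/(13 + f) (I(f) = (f + (f - 8*(-8) - 1*f*(-8)))/(f + 13) = (f + (f + 64 + 8*f))/(13 + f) = (f + (64 + 9*f))/(13 + f) = (64 + 10*f)/(13 + f))
-2636 - I(-137) = -2636 - 2*(32 + 5*(-137))/(13 - 137) = -2636 - 2*(32 - 685)/(-124) = -2636 - 2*(-1)*(-653)/124 = -2636 - 1*653/62 = -2636 - 653/62 = -164085/62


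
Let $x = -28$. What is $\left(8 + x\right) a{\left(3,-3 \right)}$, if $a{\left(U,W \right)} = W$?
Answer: $60$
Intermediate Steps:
$\left(8 + x\right) a{\left(3,-3 \right)} = \left(8 - 28\right) \left(-3\right) = \left(-20\right) \left(-3\right) = 60$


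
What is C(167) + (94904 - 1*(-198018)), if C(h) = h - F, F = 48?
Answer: 293041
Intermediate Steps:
C(h) = -48 + h (C(h) = h - 1*48 = h - 48 = -48 + h)
C(167) + (94904 - 1*(-198018)) = (-48 + 167) + (94904 - 1*(-198018)) = 119 + (94904 + 198018) = 119 + 292922 = 293041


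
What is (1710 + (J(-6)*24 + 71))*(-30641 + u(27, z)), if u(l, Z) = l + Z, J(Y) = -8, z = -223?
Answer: -48999993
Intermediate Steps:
u(l, Z) = Z + l
(1710 + (J(-6)*24 + 71))*(-30641 + u(27, z)) = (1710 + (-8*24 + 71))*(-30641 + (-223 + 27)) = (1710 + (-192 + 71))*(-30641 - 196) = (1710 - 121)*(-30837) = 1589*(-30837) = -48999993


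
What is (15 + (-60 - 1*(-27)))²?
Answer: 324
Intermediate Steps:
(15 + (-60 - 1*(-27)))² = (15 + (-60 + 27))² = (15 - 33)² = (-18)² = 324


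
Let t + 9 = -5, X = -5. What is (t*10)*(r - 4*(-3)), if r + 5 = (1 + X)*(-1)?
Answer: -1540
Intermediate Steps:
t = -14 (t = -9 - 5 = -14)
r = -1 (r = -5 + (1 - 5)*(-1) = -5 - 4*(-1) = -5 + 4 = -1)
(t*10)*(r - 4*(-3)) = (-14*10)*(-1 - 4*(-3)) = -140*(-1 + 12) = -140*11 = -1540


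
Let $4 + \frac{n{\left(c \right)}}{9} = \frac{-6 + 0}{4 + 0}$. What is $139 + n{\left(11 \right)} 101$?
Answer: $- \frac{9721}{2} \approx -4860.5$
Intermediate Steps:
$n{\left(c \right)} = - \frac{99}{2}$ ($n{\left(c \right)} = -36 + 9 \frac{-6 + 0}{4 + 0} = -36 + 9 \left(- \frac{6}{4}\right) = -36 + 9 \left(\left(-6\right) \frac{1}{4}\right) = -36 + 9 \left(- \frac{3}{2}\right) = -36 - \frac{27}{2} = - \frac{99}{2}$)
$139 + n{\left(11 \right)} 101 = 139 - \frac{9999}{2} = - \frac{9721}{2}$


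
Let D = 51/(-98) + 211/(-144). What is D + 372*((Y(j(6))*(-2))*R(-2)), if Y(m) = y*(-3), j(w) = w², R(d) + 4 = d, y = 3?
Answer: -283495867/7056 ≈ -40178.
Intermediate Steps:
R(d) = -4 + d
D = -14011/7056 (D = 51*(-1/98) + 211*(-1/144) = -51/98 - 211/144 = -14011/7056 ≈ -1.9857)
Y(m) = -9 (Y(m) = 3*(-3) = -9)
D + 372*((Y(j(6))*(-2))*R(-2)) = -14011/7056 + 372*((-9*(-2))*(-4 - 2)) = -14011/7056 + 372*(18*(-6)) = -14011/7056 + 372*(-108) = -14011/7056 - 40176 = -283495867/7056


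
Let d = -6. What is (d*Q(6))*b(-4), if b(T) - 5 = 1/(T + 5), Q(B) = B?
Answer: -216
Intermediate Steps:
b(T) = 5 + 1/(5 + T) (b(T) = 5 + 1/(T + 5) = 5 + 1/(5 + T))
(d*Q(6))*b(-4) = (-6*6)*((26 + 5*(-4))/(5 - 4)) = -36*(26 - 20)/1 = -36*6 = -216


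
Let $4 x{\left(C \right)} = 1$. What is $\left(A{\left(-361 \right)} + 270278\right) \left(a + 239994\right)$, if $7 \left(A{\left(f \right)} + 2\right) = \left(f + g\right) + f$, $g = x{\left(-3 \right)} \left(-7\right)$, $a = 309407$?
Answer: $\frac{4156126815033}{28} \approx 1.4843 \cdot 10^{11}$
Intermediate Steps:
$x{\left(C \right)} = \frac{1}{4}$ ($x{\left(C \right)} = \frac{1}{4} \cdot 1 = \frac{1}{4}$)
$g = - \frac{7}{4}$ ($g = \frac{1}{4} \left(-7\right) = - \frac{7}{4} \approx -1.75$)
$A{\left(f \right)} = - \frac{9}{4} + \frac{2 f}{7}$ ($A{\left(f \right)} = -2 + \frac{\left(f - \frac{7}{4}\right) + f}{7} = -2 + \frac{\left(- \frac{7}{4} + f\right) + f}{7} = -2 + \frac{- \frac{7}{4} + 2 f}{7} = -2 + \left(- \frac{1}{4} + \frac{2 f}{7}\right) = - \frac{9}{4} + \frac{2 f}{7}$)
$\left(A{\left(-361 \right)} + 270278\right) \left(a + 239994\right) = \left(\left(- \frac{9}{4} + \frac{2}{7} \left(-361\right)\right) + 270278\right) \left(309407 + 239994\right) = \left(\left(- \frac{9}{4} - \frac{722}{7}\right) + 270278\right) 549401 = \left(- \frac{2951}{28} + 270278\right) 549401 = \frac{7564833}{28} \cdot 549401 = \frac{4156126815033}{28}$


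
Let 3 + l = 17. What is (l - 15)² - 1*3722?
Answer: -3721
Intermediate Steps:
l = 14 (l = -3 + 17 = 14)
(l - 15)² - 1*3722 = (14 - 15)² - 1*3722 = (-1)² - 3722 = 1 - 3722 = -3721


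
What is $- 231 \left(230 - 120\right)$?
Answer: $-25410$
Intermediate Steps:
$- 231 \left(230 - 120\right) = \left(-231\right) 110 = -25410$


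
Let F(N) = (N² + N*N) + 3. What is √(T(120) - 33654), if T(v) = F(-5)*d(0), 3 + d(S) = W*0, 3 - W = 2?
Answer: 51*I*√13 ≈ 183.88*I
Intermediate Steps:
W = 1 (W = 3 - 1*2 = 3 - 2 = 1)
F(N) = 3 + 2*N² (F(N) = (N² + N²) + 3 = 2*N² + 3 = 3 + 2*N²)
d(S) = -3 (d(S) = -3 + 1*0 = -3 + 0 = -3)
T(v) = -159 (T(v) = (3 + 2*(-5)²)*(-3) = (3 + 2*25)*(-3) = (3 + 50)*(-3) = 53*(-3) = -159)
√(T(120) - 33654) = √(-159 - 33654) = √(-33813) = 51*I*√13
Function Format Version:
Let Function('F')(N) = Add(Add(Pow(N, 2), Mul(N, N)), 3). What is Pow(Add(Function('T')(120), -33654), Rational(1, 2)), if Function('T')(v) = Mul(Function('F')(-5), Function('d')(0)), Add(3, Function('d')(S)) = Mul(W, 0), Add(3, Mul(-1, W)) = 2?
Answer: Mul(51, I, Pow(13, Rational(1, 2))) ≈ Mul(183.88, I)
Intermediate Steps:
W = 1 (W = Add(3, Mul(-1, 2)) = Add(3, -2) = 1)
Function('F')(N) = Add(3, Mul(2, Pow(N, 2))) (Function('F')(N) = Add(Add(Pow(N, 2), Pow(N, 2)), 3) = Add(Mul(2, Pow(N, 2)), 3) = Add(3, Mul(2, Pow(N, 2))))
Function('d')(S) = -3 (Function('d')(S) = Add(-3, Mul(1, 0)) = Add(-3, 0) = -3)
Function('T')(v) = -159 (Function('T')(v) = Mul(Add(3, Mul(2, Pow(-5, 2))), -3) = Mul(Add(3, Mul(2, 25)), -3) = Mul(Add(3, 50), -3) = Mul(53, -3) = -159)
Pow(Add(Function('T')(120), -33654), Rational(1, 2)) = Pow(Add(-159, -33654), Rational(1, 2)) = Pow(-33813, Rational(1, 2)) = Mul(51, I, Pow(13, Rational(1, 2)))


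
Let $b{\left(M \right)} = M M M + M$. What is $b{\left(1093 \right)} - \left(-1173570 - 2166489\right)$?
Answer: $1309092509$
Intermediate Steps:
$b{\left(M \right)} = M + M^{3}$ ($b{\left(M \right)} = M M^{2} + M = M^{3} + M = M + M^{3}$)
$b{\left(1093 \right)} - \left(-1173570 - 2166489\right) = \left(1093 + 1093^{3}\right) - \left(-1173570 - 2166489\right) = \left(1093 + 1305751357\right) - -3340059 = 1305752450 + 3340059 = 1309092509$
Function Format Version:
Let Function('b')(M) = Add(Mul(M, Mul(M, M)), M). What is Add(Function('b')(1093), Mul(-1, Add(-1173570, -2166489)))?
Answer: 1309092509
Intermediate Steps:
Function('b')(M) = Add(M, Pow(M, 3)) (Function('b')(M) = Add(Mul(M, Pow(M, 2)), M) = Add(Pow(M, 3), M) = Add(M, Pow(M, 3)))
Add(Function('b')(1093), Mul(-1, Add(-1173570, -2166489))) = Add(Add(1093, Pow(1093, 3)), Mul(-1, Add(-1173570, -2166489))) = Add(Add(1093, 1305751357), Mul(-1, -3340059)) = Add(1305752450, 3340059) = 1309092509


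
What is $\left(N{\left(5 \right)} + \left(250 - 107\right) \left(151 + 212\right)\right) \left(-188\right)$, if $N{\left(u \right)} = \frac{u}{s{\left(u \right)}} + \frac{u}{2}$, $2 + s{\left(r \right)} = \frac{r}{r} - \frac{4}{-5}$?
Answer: $-9754662$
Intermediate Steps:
$s{\left(r \right)} = - \frac{1}{5}$ ($s{\left(r \right)} = -2 + \left(\frac{r}{r} - \frac{4}{-5}\right) = -2 + \left(1 - - \frac{4}{5}\right) = -2 + \left(1 + \frac{4}{5}\right) = -2 + \frac{9}{5} = - \frac{1}{5}$)
$N{\left(u \right)} = - \frac{9 u}{2}$ ($N{\left(u \right)} = \frac{u}{- \frac{1}{5}} + \frac{u}{2} = u \left(-5\right) + u \frac{1}{2} = - 5 u + \frac{u}{2} = - \frac{9 u}{2}$)
$\left(N{\left(5 \right)} + \left(250 - 107\right) \left(151 + 212\right)\right) \left(-188\right) = \left(\left(- \frac{9}{2}\right) 5 + \left(250 - 107\right) \left(151 + 212\right)\right) \left(-188\right) = \left(- \frac{45}{2} + 143 \cdot 363\right) \left(-188\right) = \left(- \frac{45}{2} + 51909\right) \left(-188\right) = \frac{103773}{2} \left(-188\right) = -9754662$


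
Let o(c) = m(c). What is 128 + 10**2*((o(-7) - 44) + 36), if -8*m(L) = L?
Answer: -1169/2 ≈ -584.50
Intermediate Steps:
m(L) = -L/8
o(c) = -c/8
128 + 10**2*((o(-7) - 44) + 36) = 128 + 10**2*((-1/8*(-7) - 44) + 36) = 128 + 100*((7/8 - 44) + 36) = 128 + 100*(-345/8 + 36) = 128 + 100*(-57/8) = 128 - 1425/2 = -1169/2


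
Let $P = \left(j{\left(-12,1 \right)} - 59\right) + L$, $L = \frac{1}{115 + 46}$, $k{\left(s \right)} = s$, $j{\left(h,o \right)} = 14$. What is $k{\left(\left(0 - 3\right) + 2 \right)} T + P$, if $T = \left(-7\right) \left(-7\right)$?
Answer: $- \frac{15133}{161} \approx -93.994$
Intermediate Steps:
$T = 49$
$L = \frac{1}{161} \approx 0.0062112$
$P = - \frac{7244}{161}$ ($P = \left(14 - 59\right) + \frac{1}{161} = -45 + \frac{1}{161} = - \frac{7244}{161} \approx -44.994$)
$k{\left(\left(0 - 3\right) + 2 \right)} T + P = \left(\left(0 - 3\right) + 2\right) 49 - \frac{7244}{161} = \left(-3 + 2\right) 49 - \frac{7244}{161} = \left(-1\right) 49 - \frac{7244}{161} = -49 - \frac{7244}{161} = - \frac{15133}{161}$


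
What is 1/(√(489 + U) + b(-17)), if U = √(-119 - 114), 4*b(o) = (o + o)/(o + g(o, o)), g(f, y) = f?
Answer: -1/(-¼ - √(489 + I*√233)) ≈ 0.0447 - 0.0006897*I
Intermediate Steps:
b(o) = ¼ (b(o) = ((o + o)/(o + o))/4 = ((2*o)/((2*o)))/4 = ((2*o)*(1/(2*o)))/4 = (¼)*1 = ¼)
U = I*√233 (U = √(-233) = I*√233 ≈ 15.264*I)
1/(√(489 + U) + b(-17)) = 1/(√(489 + I*√233) + ¼) = 1/(¼ + √(489 + I*√233))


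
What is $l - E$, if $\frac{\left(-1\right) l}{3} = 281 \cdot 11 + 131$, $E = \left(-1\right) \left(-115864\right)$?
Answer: $-125530$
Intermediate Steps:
$E = 115864$
$l = -9666$ ($l = - 3 \left(281 \cdot 11 + 131\right) = - 3 \left(3091 + 131\right) = \left(-3\right) 3222 = -9666$)
$l - E = -9666 - 115864 = -125530$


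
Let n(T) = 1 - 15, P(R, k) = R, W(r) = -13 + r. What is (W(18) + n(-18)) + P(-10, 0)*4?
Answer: -49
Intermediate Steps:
n(T) = -14
(W(18) + n(-18)) + P(-10, 0)*4 = ((-13 + 18) - 14) - 10*4 = (5 - 14) - 40 = -9 - 40 = -49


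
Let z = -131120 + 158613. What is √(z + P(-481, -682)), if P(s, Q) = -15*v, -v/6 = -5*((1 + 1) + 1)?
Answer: √26143 ≈ 161.69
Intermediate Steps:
v = 90 (v = -(-30)*((1 + 1) + 1) = -(-30)*(2 + 1) = -(-30)*3 = -6*(-15) = 90)
z = 27493
P(s, Q) = -1350 (P(s, Q) = -15*90 = -1350)
√(z + P(-481, -682)) = √(27493 - 1350) = √26143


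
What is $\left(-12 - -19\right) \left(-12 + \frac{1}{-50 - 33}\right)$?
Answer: $- \frac{6979}{83} \approx -84.084$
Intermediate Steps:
$\left(-12 - -19\right) \left(-12 + \frac{1}{-50 - 33}\right) = \left(-12 + 19\right) \left(-12 + \frac{1}{-83}\right) = 7 \left(-12 - \frac{1}{83}\right) = 7 \left(- \frac{997}{83}\right) = - \frac{6979}{83}$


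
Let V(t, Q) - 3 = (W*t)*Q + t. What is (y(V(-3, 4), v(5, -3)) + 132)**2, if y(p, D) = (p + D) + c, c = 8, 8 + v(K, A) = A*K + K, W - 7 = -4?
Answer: 7396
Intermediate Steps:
W = 3 (W = 7 - 4 = 3)
V(t, Q) = 3 + t + 3*Q*t (V(t, Q) = 3 + ((3*t)*Q + t) = 3 + (3*Q*t + t) = 3 + (t + 3*Q*t) = 3 + t + 3*Q*t)
v(K, A) = -8 + K + A*K (v(K, A) = -8 + (A*K + K) = -8 + (K + A*K) = -8 + K + A*K)
y(p, D) = 8 + D + p (y(p, D) = (p + D) + 8 = (D + p) + 8 = 8 + D + p)
(y(V(-3, 4), v(5, -3)) + 132)**2 = ((8 + (-8 + 5 - 3*5) + (3 - 3 + 3*4*(-3))) + 132)**2 = ((8 + (-8 + 5 - 15) + (3 - 3 - 36)) + 132)**2 = ((8 - 18 - 36) + 132)**2 = (-46 + 132)**2 = 86**2 = 7396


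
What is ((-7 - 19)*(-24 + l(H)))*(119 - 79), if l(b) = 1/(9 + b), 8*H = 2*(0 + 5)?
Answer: 1019200/41 ≈ 24859.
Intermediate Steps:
H = 5/4 (H = (2*(0 + 5))/8 = (2*5)/8 = (⅛)*10 = 5/4 ≈ 1.2500)
((-7 - 19)*(-24 + l(H)))*(119 - 79) = ((-7 - 19)*(-24 + 1/(9 + 5/4)))*(119 - 79) = -26*(-24 + 1/(41/4))*40 = -26*(-24 + 4/41)*40 = -26*(-980/41)*40 = (25480/41)*40 = 1019200/41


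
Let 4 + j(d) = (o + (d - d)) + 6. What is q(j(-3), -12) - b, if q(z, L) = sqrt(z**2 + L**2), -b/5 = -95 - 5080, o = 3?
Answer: -25862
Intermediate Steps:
j(d) = 5 (j(d) = -4 + ((3 + (d - d)) + 6) = -4 + ((3 + 0) + 6) = -4 + (3 + 6) = -4 + 9 = 5)
b = 25875 (b = -5*(-95 - 5080) = -5*(-5175) = 25875)
q(z, L) = sqrt(L**2 + z**2)
q(j(-3), -12) - b = sqrt((-12)**2 + 5**2) - 1*25875 = sqrt(144 + 25) - 25875 = sqrt(169) - 25875 = 13 - 25875 = -25862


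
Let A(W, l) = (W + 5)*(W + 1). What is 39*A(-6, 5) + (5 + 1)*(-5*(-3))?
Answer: 285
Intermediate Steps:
A(W, l) = (1 + W)*(5 + W) (A(W, l) = (5 + W)*(1 + W) = (1 + W)*(5 + W))
39*A(-6, 5) + (5 + 1)*(-5*(-3)) = 39*(5 + (-6)² + 6*(-6)) + (5 + 1)*(-5*(-3)) = 39*(5 + 36 - 36) + 6*15 = 39*5 + 90 = 195 + 90 = 285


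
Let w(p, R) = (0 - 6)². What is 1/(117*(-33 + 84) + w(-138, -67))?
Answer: 1/6003 ≈ 0.00016658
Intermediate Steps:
w(p, R) = 36 (w(p, R) = (-6)² = 36)
1/(117*(-33 + 84) + w(-138, -67)) = 1/(117*(-33 + 84) + 36) = 1/(117*51 + 36) = 1/(5967 + 36) = 1/6003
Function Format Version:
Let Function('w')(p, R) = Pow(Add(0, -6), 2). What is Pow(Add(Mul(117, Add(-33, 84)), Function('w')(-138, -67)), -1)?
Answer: Rational(1, 6003) ≈ 0.00016658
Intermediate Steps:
Function('w')(p, R) = 36 (Function('w')(p, R) = Pow(-6, 2) = 36)
Pow(Add(Mul(117, Add(-33, 84)), Function('w')(-138, -67)), -1) = Pow(Add(Mul(117, Add(-33, 84)), 36), -1) = Pow(Add(Mul(117, 51), 36), -1) = Pow(Add(5967, 36), -1) = Pow(6003, -1) = Rational(1, 6003)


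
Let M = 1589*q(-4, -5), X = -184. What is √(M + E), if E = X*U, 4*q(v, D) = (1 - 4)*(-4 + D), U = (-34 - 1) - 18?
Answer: √81911/2 ≈ 143.10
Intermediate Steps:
U = -53 (U = -35 - 18 = -53)
q(v, D) = 3 - 3*D/4 (q(v, D) = ((1 - 4)*(-4 + D))/4 = (-3*(-4 + D))/4 = (12 - 3*D)/4 = 3 - 3*D/4)
E = 9752 (E = -184*(-53) = 9752)
M = 42903/4 (M = 1589*(3 - ¾*(-5)) = 1589*(3 + 15/4) = 1589*(27/4) = 42903/4 ≈ 10726.)
√(M + E) = √(42903/4 + 9752) = √(81911/4) = √81911/2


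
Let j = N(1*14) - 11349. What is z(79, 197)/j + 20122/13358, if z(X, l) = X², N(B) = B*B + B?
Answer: 890960/941739 ≈ 0.94608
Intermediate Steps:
N(B) = B + B² (N(B) = B² + B = B + B²)
j = -11139 (j = (1*14)*(1 + 1*14) - 11349 = 14*(1 + 14) - 11349 = 14*15 - 11349 = 210 - 11349 = -11139)
z(79, 197)/j + 20122/13358 = 79²/(-11139) + 20122/13358 = 6241*(-1/11139) + 20122*(1/13358) = -79/141 + 10061/6679 = 890960/941739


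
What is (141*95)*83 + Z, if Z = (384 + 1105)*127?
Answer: 1300888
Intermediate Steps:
Z = 189103 (Z = 1489*127 = 189103)
(141*95)*83 + Z = (141*95)*83 + 189103 = 13395*83 + 189103 = 1111785 + 189103 = 1300888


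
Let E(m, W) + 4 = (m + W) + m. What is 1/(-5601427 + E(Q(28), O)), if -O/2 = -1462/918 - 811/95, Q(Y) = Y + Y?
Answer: -2565/14367331271 ≈ -1.7853e-7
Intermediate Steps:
Q(Y) = 2*Y
O = 51964/2565 (O = -2*(-1462/918 - 811/95) = -2*(-1462*1/918 - 811*1/95) = -2*(-43/27 - 811/95) = -2*(-25982/2565) = 51964/2565 ≈ 20.259)
E(m, W) = -4 + W + 2*m (E(m, W) = -4 + ((m + W) + m) = -4 + ((W + m) + m) = -4 + (W + 2*m) = -4 + W + 2*m)
1/(-5601427 + E(Q(28), O)) = 1/(-5601427 + (-4 + 51964/2565 + 2*(2*28))) = 1/(-5601427 + (-4 + 51964/2565 + 2*56)) = 1/(-5601427 + (-4 + 51964/2565 + 112)) = 1/(-5601427 + 328984/2565) = 1/(-14367331271/2565) = -2565/14367331271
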